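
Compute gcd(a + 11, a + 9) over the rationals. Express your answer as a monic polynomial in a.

Apply the Euclidean algorithm:
  a + 11 = (a + 9) + (2)
  a + 9 = ((1/2)a + 9/2)(2) + (0)
The last nonzero remainder is the constant 2, so the polynomials are coprime and gcd = 1.

1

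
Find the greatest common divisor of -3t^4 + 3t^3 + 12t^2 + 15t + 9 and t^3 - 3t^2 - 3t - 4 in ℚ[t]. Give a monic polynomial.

Repeated division with remainder:
  -3t^4 + 3t^3 + 12t^2 + 15t + 9 = (-3t - 6)(t^3 - 3t^2 - 3t - 4) + (-15t^2 - 15t - 15)
  t^3 - 3t^2 - 3t - 4 = (-(1/15)t + 4/15)(-15t^2 - 15t - 15) + (0)
Last nonzero remainder: -15t^2 - 15t - 15. Dividing through by -15 gives the monic gcd t^2 + t + 1.

t^2 + t + 1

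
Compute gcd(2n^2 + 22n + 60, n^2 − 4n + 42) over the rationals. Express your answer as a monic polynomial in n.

1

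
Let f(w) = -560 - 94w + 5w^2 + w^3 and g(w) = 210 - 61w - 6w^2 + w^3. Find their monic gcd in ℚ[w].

-70 - 3w + w^2

Repeated division with remainder:
  w^3 + 5w^2 - 94w - 560 = (w^3 - 6w^2 - 61w + 210) + (11w^2 - 33w - 770)
  w^3 - 6w^2 - 61w + 210 = ((1/11)w - 3/11)(11w^2 - 33w - 770) + (0)
Last nonzero remainder: 11w^2 - 33w - 770. Dividing through by 11 gives the monic gcd w^2 - 3w - 70.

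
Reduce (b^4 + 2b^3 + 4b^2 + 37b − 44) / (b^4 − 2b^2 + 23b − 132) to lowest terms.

(b − 1)/(b − 3)

Euclidean algorithm in ℚ[b]:
  b^4 + 2b^3 + 4b^2 + 37b − 44 = (b^4 − 2b^2 + 23b − 132) + (2b^3 + 6b^2 + 14b + 88)
  b^4 − 2b^2 + 23b − 132 = ((1/2)b − 3/2)(2b^3 + 6b^2 + 14b + 88) + (0)
Last nonzero remainder: 2b^3 + 6b^2 + 14b + 88. Dividing through by 2 gives the monic gcd b^3 + 3b^2 + 7b + 44.
Cancel b^3 + 3b^2 + 7b + 44 from numerator and denominator to get the reduced form.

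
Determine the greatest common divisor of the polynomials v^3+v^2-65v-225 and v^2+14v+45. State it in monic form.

v+5

By polynomial division,
  v^3+v^2-65v-225 = (v-13)(v^2+14v+45) + (72v+360)
  v^2+14v+45 = ((1/72)v+1/8)(72v+360) + (0)
Last nonzero remainder: 72v+360. Dividing through by 72 gives the monic gcd v+5.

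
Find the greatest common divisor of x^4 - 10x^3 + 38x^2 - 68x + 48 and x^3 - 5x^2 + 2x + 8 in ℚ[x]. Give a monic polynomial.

Apply the Euclidean algorithm:
  x^4 - 10x^3 + 38x^2 - 68x + 48 = (x - 5)(x^3 - 5x^2 + 2x + 8) + (11x^2 - 66x + 88)
  x^3 - 5x^2 + 2x + 8 = ((1/11)x + 1/11)(11x^2 - 66x + 88) + (0)
Last nonzero remainder: 11x^2 - 66x + 88. Dividing through by 11 gives the monic gcd x^2 - 6x + 8.

x^2 - 6x + 8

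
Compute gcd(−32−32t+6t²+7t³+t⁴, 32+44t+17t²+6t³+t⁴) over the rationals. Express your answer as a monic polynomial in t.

4+5t+t²

Apply the Euclidean algorithm:
  t⁴+7t³+6t²−32t−32 = (t⁴+6t³+17t²+44t+32) + (t³−11t²−76t−64)
  t⁴+6t³+17t²+44t+32 = (t+17)(t³−11t²−76t−64) + (280t²+1400t+1120)
  t³−11t²−76t−64 = ((1/280)t−2/35)(280t²+1400t+1120) + (0)
Last nonzero remainder: 280t²+1400t+1120. Dividing through by 280 gives the monic gcd t²+5t+4.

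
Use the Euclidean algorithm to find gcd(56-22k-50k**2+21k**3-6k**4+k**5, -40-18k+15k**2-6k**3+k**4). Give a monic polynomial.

Repeated division with remainder:
  k**5-6k**4+21k**3-50k**2-22k+56 = (k)(k**4-6k**3+15k**2-18k-40) + (6k**3-32k**2+18k+56)
  k**4-6k**3+15k**2-18k-40 = ((1/6)k-1/9)(6k**3-32k**2+18k+56) + ((76/9)k**2-(76/3)k-304/9)
  6k**3-32k**2+18k+56 = ((27/38)k-63/38)((76/9)k**2-(76/3)k-304/9) + (0)
Last nonzero remainder: (76/9)k**2-(76/3)k-304/9. Dividing through by 76/9 gives the monic gcd k**2-3k-4.

-4-3k+k**2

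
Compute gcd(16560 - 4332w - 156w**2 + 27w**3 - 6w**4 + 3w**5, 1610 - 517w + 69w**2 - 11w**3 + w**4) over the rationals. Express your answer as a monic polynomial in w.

Repeated division with remainder:
  3w**5 - 6w**4 + 27w**3 - 156w**2 - 4332w + 16560 = (3w + 27)(w**4 - 11w**3 + 69w**2 - 517w + 1610) + (117w**3 - 468w**2 + 4797w - 26910)
  w**4 - 11w**3 + 69w**2 - 517w + 1610 = ((1/117)w - 7/117)(117w**3 - 468w**2 + 4797w - 26910) + (0)
Last nonzero remainder: 117w**3 - 468w**2 + 4797w - 26910. Dividing through by 117 gives the monic gcd w**3 - 4w**2 + 41w - 230.

-230 + 41w - 4w**2 + w**3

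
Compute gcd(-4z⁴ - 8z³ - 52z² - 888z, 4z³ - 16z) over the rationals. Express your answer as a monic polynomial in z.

z

Euclidean algorithm in ℚ[z]:
  -4z⁴ - 8z³ - 52z² - 888z = (-z - 2)(4z³ - 16z) + (-68z² - 920z)
  4z³ - 16z = (-(1/17)z + 230/289)(-68z² - 920z) + ((206976/289)z)
  -68z² - 920z = (-(4913/51744)z - 33235/25872)((206976/289)z) + (0)
Last nonzero remainder: (206976/289)z. Dividing through by 206976/289 gives the monic gcd z.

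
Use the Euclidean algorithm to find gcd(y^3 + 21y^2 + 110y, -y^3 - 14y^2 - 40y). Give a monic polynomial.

Euclidean algorithm in ℚ[y]:
  y^3 + 21y^2 + 110y = (-1)(-y^3 - 14y^2 - 40y) + (7y^2 + 70y)
  -y^3 - 14y^2 - 40y = (-(1/7)y - 4/7)(7y^2 + 70y) + (0)
Last nonzero remainder: 7y^2 + 70y. Dividing through by 7 gives the monic gcd y^2 + 10y.

y^2 + 10y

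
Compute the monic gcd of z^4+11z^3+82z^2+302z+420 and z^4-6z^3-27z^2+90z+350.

Apply the Euclidean algorithm:
  z^4+11z^3+82z^2+302z+420 = (z^4-6z^3-27z^2+90z+350) + (17z^3+109z^2+212z+70)
  z^4-6z^3-27z^2+90z+350 = ((1/17)z-211/289)(17z^3+109z^2+212z+70) + ((11592/289)z^2+(69552/289)z+115920/289)
  17z^3+109z^2+212z+70 = ((4913/11592)z+289/1656)((11592/289)z^2+(69552/289)z+115920/289) + (0)
Last nonzero remainder: (11592/289)z^2+(69552/289)z+115920/289. Dividing through by 11592/289 gives the monic gcd z^2+6z+10.

z^2+6z+10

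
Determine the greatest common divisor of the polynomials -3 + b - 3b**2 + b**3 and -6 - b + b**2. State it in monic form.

-3 + b

Euclidean algorithm in ℚ[b]:
  b**3 - 3b**2 + b - 3 = (b - 2)(b**2 - b - 6) + (5b - 15)
  b**2 - b - 6 = ((1/5)b + 2/5)(5b - 15) + (0)
Last nonzero remainder: 5b - 15. Dividing through by 5 gives the monic gcd b - 3.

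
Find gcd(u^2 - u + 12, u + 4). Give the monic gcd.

1

Apply the Euclidean algorithm:
  u^2 - u + 12 = (u - 5)(u + 4) + (32)
  u + 4 = ((1/32)u + 1/8)(32) + (0)
The last nonzero remainder is the constant 32, so the polynomials are coprime and gcd = 1.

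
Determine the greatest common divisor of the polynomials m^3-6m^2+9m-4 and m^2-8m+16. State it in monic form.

m-4

Apply the Euclidean algorithm:
  m^3-6m^2+9m-4 = (m+2)(m^2-8m+16) + (9m-36)
  m^2-8m+16 = ((1/9)m-4/9)(9m-36) + (0)
Last nonzero remainder: 9m-36. Dividing through by 9 gives the monic gcd m-4.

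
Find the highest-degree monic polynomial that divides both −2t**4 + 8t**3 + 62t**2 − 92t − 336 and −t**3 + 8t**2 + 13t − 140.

t**2 − 3t − 28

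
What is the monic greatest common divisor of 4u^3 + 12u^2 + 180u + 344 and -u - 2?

u + 2

Apply the Euclidean algorithm:
  4u^3 + 12u^2 + 180u + 344 = (-4u^2 - 4u - 172)(-u - 2) + (0)
Last nonzero remainder: -u - 2. Dividing through by -1 gives the monic gcd u + 2.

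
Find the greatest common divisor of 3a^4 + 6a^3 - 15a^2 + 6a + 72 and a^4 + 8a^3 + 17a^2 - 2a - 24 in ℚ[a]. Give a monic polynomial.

By polynomial division,
  3a^4 + 6a^3 - 15a^2 + 6a + 72 = (3)(a^4 + 8a^3 + 17a^2 - 2a - 24) + (-18a^3 - 66a^2 + 12a + 144)
  a^4 + 8a^3 + 17a^2 - 2a - 24 = (-(1/18)a - 13/54)(-18a^3 - 66a^2 + 12a + 144) + ((16/9)a^2 + (80/9)a + 32/3)
  -18a^3 - 66a^2 + 12a + 144 = (-(81/8)a + 27/2)((16/9)a^2 + (80/9)a + 32/3) + (0)
Last nonzero remainder: (16/9)a^2 + (80/9)a + 32/3. Dividing through by 16/9 gives the monic gcd a^2 + 5a + 6.

a^2 + 5a + 6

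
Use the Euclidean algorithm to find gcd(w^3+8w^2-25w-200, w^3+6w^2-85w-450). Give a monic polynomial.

Euclidean algorithm in ℚ[w]:
  w^3+8w^2-25w-200 = (w^3+6w^2-85w-450) + (2w^2+60w+250)
  w^3+6w^2-85w-450 = ((1/2)w-12)(2w^2+60w+250) + (510w+2550)
  2w^2+60w+250 = ((1/255)w+5/51)(510w+2550) + (0)
Last nonzero remainder: 510w+2550. Dividing through by 510 gives the monic gcd w+5.

w+5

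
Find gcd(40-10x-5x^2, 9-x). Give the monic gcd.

1

By polynomial division,
  -5x^2-10x+40 = (5x+55)(-x+9) + (-455)
  -x+9 = ((1/455)x-9/455)(-455) + (0)
The last nonzero remainder is the constant -455, so the polynomials are coprime and gcd = 1.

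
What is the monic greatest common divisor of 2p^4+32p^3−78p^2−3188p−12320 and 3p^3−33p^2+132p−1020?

Repeated division with remainder:
  2p^4+32p^3−78p^2−3188p−12320 = ((2/3)p+18)(3p^3−33p^2+132p−1020) + (428p^2−4884p+6040)
  3p^3−33p^2+132p−1020 = ((3/428)p+33/11449)(428p^2−4884p+6040) + ((1187730/11449)p−11877300/11449)
  428p^2−4884p+6040 = ((2450086/593865)p−3457598/593865)((1187730/11449)p−11877300/11449) + (0)
Last nonzero remainder: (1187730/11449)p−11877300/11449. Dividing through by 1187730/11449 gives the monic gcd p−10.

p−10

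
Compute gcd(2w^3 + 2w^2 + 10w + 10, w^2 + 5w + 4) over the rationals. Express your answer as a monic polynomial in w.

Euclidean algorithm in ℚ[w]:
  2w^3 + 2w^2 + 10w + 10 = (2w - 8)(w^2 + 5w + 4) + (42w + 42)
  w^2 + 5w + 4 = ((1/42)w + 2/21)(42w + 42) + (0)
Last nonzero remainder: 42w + 42. Dividing through by 42 gives the monic gcd w + 1.

w + 1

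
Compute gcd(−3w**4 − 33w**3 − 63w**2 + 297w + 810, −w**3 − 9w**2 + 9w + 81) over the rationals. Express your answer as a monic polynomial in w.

w**2 − 9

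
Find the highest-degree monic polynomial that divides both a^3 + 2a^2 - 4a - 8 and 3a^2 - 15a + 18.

Euclidean algorithm in ℚ[a]:
  a^3 + 2a^2 - 4a - 8 = ((1/3)a + 7/3)(3a^2 - 15a + 18) + (25a - 50)
  3a^2 - 15a + 18 = ((3/25)a - 9/25)(25a - 50) + (0)
Last nonzero remainder: 25a - 50. Dividing through by 25 gives the monic gcd a - 2.

a - 2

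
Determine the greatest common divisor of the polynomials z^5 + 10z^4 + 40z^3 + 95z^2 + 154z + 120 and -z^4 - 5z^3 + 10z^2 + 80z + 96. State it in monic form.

z^3 + 9z^2 + 26z + 24

Euclidean algorithm in ℚ[z]:
  z^5 + 10z^4 + 40z^3 + 95z^2 + 154z + 120 = (-z - 5)(-z^4 - 5z^3 + 10z^2 + 80z + 96) + (25z^3 + 225z^2 + 650z + 600)
  -z^4 - 5z^3 + 10z^2 + 80z + 96 = (-(1/25)z + 4/25)(25z^3 + 225z^2 + 650z + 600) + (0)
Last nonzero remainder: 25z^3 + 225z^2 + 650z + 600. Dividing through by 25 gives the monic gcd z^3 + 9z^2 + 26z + 24.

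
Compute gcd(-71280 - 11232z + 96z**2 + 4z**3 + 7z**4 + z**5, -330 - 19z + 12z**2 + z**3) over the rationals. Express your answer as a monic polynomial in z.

Repeated division with remainder:
  z**5 + 7z**4 + 4z**3 + 96z**2 - 11232z - 71280 = (z**2 - 5z + 83)(z**3 + 12z**2 - 19z - 330) + (-665z**2 - 11305z - 43890)
  z**3 + 12z**2 - 19z - 330 = (-(1/665)z + 1/133)(-665z**2 - 11305z - 43890) + (0)
Last nonzero remainder: -665z**2 - 11305z - 43890. Dividing through by -665 gives the monic gcd z**2 + 17z + 66.

66 + 17z + z**2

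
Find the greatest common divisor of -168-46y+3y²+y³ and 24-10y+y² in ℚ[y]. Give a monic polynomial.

1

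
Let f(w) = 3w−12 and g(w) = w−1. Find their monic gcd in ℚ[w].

By polynomial division,
  3w−12 = (3)(w−1) + (−9)
  w−1 = (−(1/9)w+1/9)(−9) + (0)
The last nonzero remainder is the constant −9, so the polynomials are coprime and gcd = 1.

1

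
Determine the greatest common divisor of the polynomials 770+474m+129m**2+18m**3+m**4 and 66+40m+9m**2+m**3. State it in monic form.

22+6m+m**2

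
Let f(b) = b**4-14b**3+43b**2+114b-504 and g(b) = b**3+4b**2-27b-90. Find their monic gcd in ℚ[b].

b+3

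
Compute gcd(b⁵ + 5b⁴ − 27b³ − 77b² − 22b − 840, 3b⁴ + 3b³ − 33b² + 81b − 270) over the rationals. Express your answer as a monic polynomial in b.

b² − b + 6

Euclidean algorithm in ℚ[b]:
  b⁵ + 5b⁴ − 27b³ − 77b² − 22b − 840 = ((1/3)b + 4/3)(3b⁴ + 3b³ − 33b² + 81b − 270) + (−20b³ − 60b² − 40b − 480)
  3b⁴ + 3b³ − 33b² + 81b − 270 = (−(3/20)b + 3/10)(−20b³ − 60b² − 40b − 480) + (−21b² + 21b − 126)
  −20b³ − 60b² − 40b − 480 = ((20/21)b + 80/21)(−21b² + 21b − 126) + (0)
Last nonzero remainder: −21b² + 21b − 126. Dividing through by −21 gives the monic gcd b² − b + 6.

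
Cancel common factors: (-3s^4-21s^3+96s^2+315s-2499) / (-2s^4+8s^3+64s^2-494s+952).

(3s+21)/(2s-8)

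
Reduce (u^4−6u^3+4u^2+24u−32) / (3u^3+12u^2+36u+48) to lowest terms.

Apply the Euclidean algorithm:
  u^4−6u^3+4u^2+24u−32 = ((1/3)u−10/3)(3u^3+12u^2+36u+48) + (32u^2+128u+128)
  3u^3+12u^2+36u+48 = ((3/32)u)(32u^2+128u+128) + (24u+48)
  32u^2+128u+128 = ((4/3)u+8/3)(24u+48) + (0)
Last nonzero remainder: 24u+48. Dividing through by 24 gives the monic gcd u+2.
Cancel u+2 from numerator and denominator to get the reduced form.

(u^3−8u^2+20u−16)/(3u^2+6u+24)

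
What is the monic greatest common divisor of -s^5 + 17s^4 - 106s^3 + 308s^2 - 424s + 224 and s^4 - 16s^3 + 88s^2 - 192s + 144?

s^2 - 4s + 4

By polynomial division,
  -s^5 + 17s^4 - 106s^3 + 308s^2 - 424s + 224 = (-s + 1)(s^4 - 16s^3 + 88s^2 - 192s + 144) + (-2s^3 + 28s^2 - 88s + 80)
  s^4 - 16s^3 + 88s^2 - 192s + 144 = (-(1/2)s + 1)(-2s^3 + 28s^2 - 88s + 80) + (16s^2 - 64s + 64)
  -2s^3 + 28s^2 - 88s + 80 = (-(1/8)s + 5/4)(16s^2 - 64s + 64) + (0)
Last nonzero remainder: 16s^2 - 64s + 64. Dividing through by 16 gives the monic gcd s^2 - 4s + 4.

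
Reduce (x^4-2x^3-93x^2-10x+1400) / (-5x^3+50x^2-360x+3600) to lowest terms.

(-x^3-8x^2+13x+140)/(5x^2+360)

By polynomial division,
  x^4-2x^3-93x^2-10x+1400 = (-(1/5)x-8/5)(-5x^3+50x^2-360x+3600) + (-85x^2+134x+7160)
  -5x^3+50x^2-360x+3600 = ((1/17)x-716/1445)(-85x^2+134x+7160) + (-(1032856/1445)x+2065712/289)
  -85x^2+134x+7160 = ((122825/1032856)x+258655/258214)(-(1032856/1445)x+2065712/289) + (0)
Last nonzero remainder: -(1032856/1445)x+2065712/289. Dividing through by -1032856/1445 gives the monic gcd x-10.
Cancel x-10 from numerator and denominator to get the reduced form.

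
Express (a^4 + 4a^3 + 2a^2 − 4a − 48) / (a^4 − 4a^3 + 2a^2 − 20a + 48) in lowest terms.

(a + 4)/(a − 4)

Apply the Euclidean algorithm:
  a^4 + 4a^3 + 2a^2 − 4a − 48 = (a^4 − 4a^3 + 2a^2 − 20a + 48) + (8a^3 + 16a − 96)
  a^4 − 4a^3 + 2a^2 − 20a + 48 = ((1/8)a − 1/2)(8a^3 + 16a − 96) + (0)
Last nonzero remainder: 8a^3 + 16a − 96. Dividing through by 8 gives the monic gcd a^3 + 2a − 12.
Cancel a^3 + 2a − 12 from numerator and denominator to get the reduced form.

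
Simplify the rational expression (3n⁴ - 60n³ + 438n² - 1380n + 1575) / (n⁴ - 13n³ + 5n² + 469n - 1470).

(3n² - 24n + 45)/(n² - n - 42)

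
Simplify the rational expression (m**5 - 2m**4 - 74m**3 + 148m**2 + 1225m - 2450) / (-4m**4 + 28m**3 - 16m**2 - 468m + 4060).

(-m**3 + 39m - 70)/(4m**2 - 20m + 116)

By polynomial division,
  m**5 - 2m**4 - 74m**3 + 148m**2 + 1225m - 2450 = (-(1/4)m - 5/4)(-4m**4 + 28m**3 - 16m**2 - 468m + 4060) + (-43m**3 + 11m**2 + 1655m + 2625)
  -4m**4 + 28m**3 - 16m**2 - 468m + 4060 = ((4/43)m - 1160/1849)(-43m**3 + 11m**2 + 1655m + 2625) + (-(301484/1849)m**2 + (602968/1849)m + 10551940/1849)
  -43m**3 + 11m**2 + 1655m + 2625 = ((79507/301484)m + 138675/301484)(-(301484/1849)m**2 + (602968/1849)m + 10551940/1849) + (0)
Last nonzero remainder: -(301484/1849)m**2 + (602968/1849)m + 10551940/1849. Dividing through by -301484/1849 gives the monic gcd m**2 - 2m - 35.
Cancel m**2 - 2m - 35 from numerator and denominator to get the reduced form.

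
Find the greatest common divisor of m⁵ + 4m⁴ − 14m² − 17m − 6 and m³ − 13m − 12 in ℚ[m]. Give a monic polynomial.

Euclidean algorithm in ℚ[m]:
  m⁵ + 4m⁴ − 14m² − 17m − 6 = (m² + 4m + 13)(m³ − 13m − 12) + (50m² + 200m + 150)
  m³ − 13m − 12 = ((1/50)m − 2/25)(50m² + 200m + 150) + (0)
Last nonzero remainder: 50m² + 200m + 150. Dividing through by 50 gives the monic gcd m² + 4m + 3.

m² + 4m + 3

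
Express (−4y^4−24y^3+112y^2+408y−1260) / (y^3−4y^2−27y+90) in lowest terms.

(−4y^2−16y+84)/(y−6)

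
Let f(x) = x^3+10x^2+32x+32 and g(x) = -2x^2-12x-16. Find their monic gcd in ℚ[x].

Repeated division with remainder:
  x^3+10x^2+32x+32 = (-(1/2)x-2)(-2x^2-12x-16) + (0)
Last nonzero remainder: -2x^2-12x-16. Dividing through by -2 gives the monic gcd x^2+6x+8.

x^2+6x+8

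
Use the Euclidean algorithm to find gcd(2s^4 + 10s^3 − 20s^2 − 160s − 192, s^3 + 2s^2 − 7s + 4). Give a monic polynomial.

Repeated division with remainder:
  2s^4 + 10s^3 − 20s^2 − 160s − 192 = (2s + 6)(s^3 + 2s^2 − 7s + 4) + (−18s^2 − 126s − 216)
  s^3 + 2s^2 − 7s + 4 = (−(1/18)s + 5/18)(−18s^2 − 126s − 216) + (16s + 64)
  −18s^2 − 126s − 216 = (−(9/8)s − 27/8)(16s + 64) + (0)
Last nonzero remainder: 16s + 64. Dividing through by 16 gives the monic gcd s + 4.

s + 4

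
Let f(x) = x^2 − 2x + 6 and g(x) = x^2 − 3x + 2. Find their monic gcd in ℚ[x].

Apply the Euclidean algorithm:
  x^2 − 2x + 6 = (x^2 − 3x + 2) + (x + 4)
  x^2 − 3x + 2 = (x − 7)(x + 4) + (30)
  x + 4 = ((1/30)x + 2/15)(30) + (0)
The last nonzero remainder is the constant 30, so the polynomials are coprime and gcd = 1.

1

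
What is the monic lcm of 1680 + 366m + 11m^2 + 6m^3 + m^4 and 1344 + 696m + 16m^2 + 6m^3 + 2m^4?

3360 + 2412m + 388m^2 + 23m^3 + 8m^4 + m^5

Repeated division with remainder:
  m^4 + 6m^3 + 11m^2 + 366m + 1680 = (1/2)(2m^4 + 6m^3 + 16m^2 + 696m + 1344) + (3m^3 + 3m^2 + 18m + 1008)
  2m^4 + 6m^3 + 16m^2 + 696m + 1344 = ((2/3)m + 4/3)(3m^3 + 3m^2 + 18m + 1008) + (0)
Last nonzero remainder: 3m^3 + 3m^2 + 18m + 1008. Dividing through by 3 gives the monic gcd m^3 + m^2 + 6m + 336.
Then lcm(f, g) = f·g / gcd(f, g); expanding and making the result monic gives the answer.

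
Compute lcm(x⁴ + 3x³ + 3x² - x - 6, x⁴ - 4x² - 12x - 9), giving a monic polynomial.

x⁶ + x⁵ - 6x⁴ - 16x³ - 13x² + 15x + 18

Repeated division with remainder:
  x⁴ + 3x³ + 3x² - x - 6 = (x⁴ - 4x² - 12x - 9) + (3x³ + 7x² + 11x + 3)
  x⁴ - 4x² - 12x - 9 = ((1/3)x - 7/9)(3x³ + 7x² + 11x + 3) + (-(20/9)x² - (40/9)x - 20/3)
  3x³ + 7x² + 11x + 3 = (-(27/20)x - 9/20)(-(20/9)x² - (40/9)x - 20/3) + (0)
Last nonzero remainder: -(20/9)x² - (40/9)x - 20/3. Dividing through by -20/9 gives the monic gcd x² + 2x + 3.
Then lcm(f, g) = f·g / gcd(f, g); expanding and making the result monic gives the answer.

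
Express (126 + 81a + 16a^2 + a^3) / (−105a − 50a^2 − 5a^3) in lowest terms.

(−6 − a)/(5a)

Repeated division with remainder:
  a^3 + 16a^2 + 81a + 126 = (−1/5)(−5a^3 − 50a^2 − 105a) + (6a^2 + 60a + 126)
  −5a^3 − 50a^2 − 105a = (−(5/6)a)(6a^2 + 60a + 126) + (0)
Last nonzero remainder: 6a^2 + 60a + 126. Dividing through by 6 gives the monic gcd a^2 + 10a + 21.
Cancel a^2 + 10a + 21 from numerator and denominator to get the reduced form.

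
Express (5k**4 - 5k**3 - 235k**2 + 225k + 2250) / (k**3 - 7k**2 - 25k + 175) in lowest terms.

(5k**3 + 20k**2 - 135k - 450)/(k**2 - 2k - 35)

Euclidean algorithm in ℚ[k]:
  5k**4 - 5k**3 - 235k**2 + 225k + 2250 = (5k + 30)(k**3 - 7k**2 - 25k + 175) + (100k**2 + 100k - 3000)
  k**3 - 7k**2 - 25k + 175 = ((1/100)k - 2/25)(100k**2 + 100k - 3000) + (13k - 65)
  100k**2 + 100k - 3000 = ((100/13)k + 600/13)(13k - 65) + (0)
Last nonzero remainder: 13k - 65. Dividing through by 13 gives the monic gcd k - 5.
Cancel k - 5 from numerator and denominator to get the reduced form.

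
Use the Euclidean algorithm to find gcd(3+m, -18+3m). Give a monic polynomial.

1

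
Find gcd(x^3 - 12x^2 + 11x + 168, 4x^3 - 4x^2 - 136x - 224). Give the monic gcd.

x - 7

Euclidean algorithm in ℚ[x]:
  x^3 - 12x^2 + 11x + 168 = (1/4)(4x^3 - 4x^2 - 136x - 224) + (-11x^2 + 45x + 224)
  4x^3 - 4x^2 - 136x - 224 = (-(4/11)x - 136/121)(-11x^2 + 45x + 224) + (-(480/121)x + 3360/121)
  -11x^2 + 45x + 224 = ((1331/480)x + 121/15)(-(480/121)x + 3360/121) + (0)
Last nonzero remainder: -(480/121)x + 3360/121. Dividing through by -480/121 gives the monic gcd x - 7.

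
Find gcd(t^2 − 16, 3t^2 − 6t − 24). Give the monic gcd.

By polynomial division,
  t^2 − 16 = (1/3)(3t^2 − 6t − 24) + (2t − 8)
  3t^2 − 6t − 24 = ((3/2)t + 3)(2t − 8) + (0)
Last nonzero remainder: 2t − 8. Dividing through by 2 gives the monic gcd t − 4.

t − 4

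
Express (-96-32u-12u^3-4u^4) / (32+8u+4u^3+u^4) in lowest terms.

(-12-4u)/(4+u)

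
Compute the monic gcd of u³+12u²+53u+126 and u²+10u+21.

u+7

Euclidean algorithm in ℚ[u]:
  u³+12u²+53u+126 = (u+2)(u²+10u+21) + (12u+84)
  u²+10u+21 = ((1/12)u+1/4)(12u+84) + (0)
Last nonzero remainder: 12u+84. Dividing through by 12 gives the monic gcd u+7.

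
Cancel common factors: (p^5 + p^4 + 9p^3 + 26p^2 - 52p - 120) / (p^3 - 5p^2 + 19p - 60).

Repeated division with remainder:
  p^5 + p^4 + 9p^3 + 26p^2 - 52p - 120 = (p^2 + 6p + 20)(p^3 - 5p^2 + 19p - 60) + (72p^2 - 72p + 1080)
  p^3 - 5p^2 + 19p - 60 = ((1/72)p - 1/18)(72p^2 - 72p + 1080) + (0)
Last nonzero remainder: 72p^2 - 72p + 1080. Dividing through by 72 gives the monic gcd p^2 - p + 15.
Cancel p^2 - p + 15 from numerator and denominator to get the reduced form.

(p^3 + 2p^2 - 4p - 8)/(p - 4)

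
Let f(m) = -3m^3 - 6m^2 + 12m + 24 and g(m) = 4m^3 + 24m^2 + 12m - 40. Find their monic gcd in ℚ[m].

m + 2

By polynomial division,
  -3m^3 - 6m^2 + 12m + 24 = (-3/4)(4m^3 + 24m^2 + 12m - 40) + (12m^2 + 21m - 6)
  4m^3 + 24m^2 + 12m - 40 = ((1/3)m + 17/12)(12m^2 + 21m - 6) + (-(63/4)m - 63/2)
  12m^2 + 21m - 6 = (-(16/21)m + 4/21)(-(63/4)m - 63/2) + (0)
Last nonzero remainder: -(63/4)m - 63/2. Dividing through by -63/4 gives the monic gcd m + 2.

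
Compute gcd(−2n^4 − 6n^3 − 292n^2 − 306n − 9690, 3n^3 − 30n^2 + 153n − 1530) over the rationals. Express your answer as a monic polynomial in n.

By polynomial division,
  −2n^4 − 6n^3 − 292n^2 − 306n − 9690 = (−(2/3)n − 26/3)(3n^3 − 30n^2 + 153n − 1530) + (−450n^2 − 22950)
  3n^3 − 30n^2 + 153n − 1530 = (−(1/150)n + 1/15)(−450n^2 − 22950) + (0)
Last nonzero remainder: −450n^2 − 22950. Dividing through by −450 gives the monic gcd n^2 + 51.

n^2 + 51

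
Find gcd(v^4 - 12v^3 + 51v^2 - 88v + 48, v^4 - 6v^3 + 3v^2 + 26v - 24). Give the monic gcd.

v^3 - 8v^2 + 19v - 12

Apply the Euclidean algorithm:
  v^4 - 12v^3 + 51v^2 - 88v + 48 = (v^4 - 6v^3 + 3v^2 + 26v - 24) + (-6v^3 + 48v^2 - 114v + 72)
  v^4 - 6v^3 + 3v^2 + 26v - 24 = (-(1/6)v - 1/3)(-6v^3 + 48v^2 - 114v + 72) + (0)
Last nonzero remainder: -6v^3 + 48v^2 - 114v + 72. Dividing through by -6 gives the monic gcd v^3 - 8v^2 + 19v - 12.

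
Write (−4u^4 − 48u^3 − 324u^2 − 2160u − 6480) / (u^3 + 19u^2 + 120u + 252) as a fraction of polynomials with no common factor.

(−4u^2 − 180)/(u + 7)

Apply the Euclidean algorithm:
  −4u^4 − 48u^3 − 324u^2 − 2160u − 6480 = (−4u + 28)(u^3 + 19u^2 + 120u + 252) + (−376u^2 − 4512u − 13536)
  u^3 + 19u^2 + 120u + 252 = (−(1/376)u − 7/376)(−376u^2 − 4512u − 13536) + (0)
Last nonzero remainder: −376u^2 − 4512u − 13536. Dividing through by −376 gives the monic gcd u^2 + 12u + 36.
Cancel u^2 + 12u + 36 from numerator and denominator to get the reduced form.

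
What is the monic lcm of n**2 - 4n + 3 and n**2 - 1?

Euclidean algorithm in ℚ[n]:
  n**2 - 4n + 3 = (n**2 - 1) + (-4n + 4)
  n**2 - 1 = (-(1/4)n - 1/4)(-4n + 4) + (0)
Last nonzero remainder: -4n + 4. Dividing through by -4 gives the monic gcd n - 1.
Then lcm(f, g) = f·g / gcd(f, g); expanding and making the result monic gives the answer.

n**3 - 3n**2 - n + 3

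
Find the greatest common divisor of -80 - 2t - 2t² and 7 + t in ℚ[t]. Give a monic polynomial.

1

Repeated division with remainder:
  -2t² - 2t - 80 = (-2t + 12)(t + 7) + (-164)
  t + 7 = (-(1/164)t - 7/164)(-164) + (0)
The last nonzero remainder is the constant -164, so the polynomials are coprime and gcd = 1.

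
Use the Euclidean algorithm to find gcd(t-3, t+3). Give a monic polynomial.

Apply the Euclidean algorithm:
  t-3 = (t+3) + (-6)
  t+3 = (-(1/6)t-1/2)(-6) + (0)
The last nonzero remainder is the constant -6, so the polynomials are coprime and gcd = 1.

1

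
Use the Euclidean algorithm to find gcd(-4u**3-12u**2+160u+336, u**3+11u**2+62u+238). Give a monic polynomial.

Apply the Euclidean algorithm:
  -4u**3-12u**2+160u+336 = (-4)(u**3+11u**2+62u+238) + (32u**2+408u+1288)
  u**3+11u**2+62u+238 = ((1/32)u-7/128)(32u**2+408u+1288) + ((705/16)u+4935/16)
  32u**2+408u+1288 = ((512/705)u+2944/705)((705/16)u+4935/16) + (0)
Last nonzero remainder: (705/16)u+4935/16. Dividing through by 705/16 gives the monic gcd u+7.

u+7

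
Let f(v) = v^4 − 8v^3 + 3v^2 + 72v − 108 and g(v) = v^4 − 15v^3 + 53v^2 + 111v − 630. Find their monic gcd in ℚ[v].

v^2 − 3v − 18

By polynomial division,
  v^4 − 8v^3 + 3v^2 + 72v − 108 = (v^4 − 15v^3 + 53v^2 + 111v − 630) + (7v^3 − 50v^2 − 39v + 522)
  v^4 − 15v^3 + 53v^2 + 111v − 630 = ((1/7)v − 55/49)(7v^3 − 50v^2 − 39v + 522) + ((120/49)v^2 − (360/49)v − 2160/49)
  7v^3 − 50v^2 − 39v + 522 = ((343/120)v − 1421/120)((120/49)v^2 − (360/49)v − 2160/49) + (0)
Last nonzero remainder: (120/49)v^2 − (360/49)v − 2160/49. Dividing through by 120/49 gives the monic gcd v^2 − 3v − 18.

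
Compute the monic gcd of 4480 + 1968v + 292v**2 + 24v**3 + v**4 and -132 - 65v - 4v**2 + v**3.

4 + v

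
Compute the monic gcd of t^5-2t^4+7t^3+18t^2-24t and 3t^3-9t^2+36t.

Euclidean algorithm in ℚ[t]:
  t^5-2t^4+7t^3+18t^2-24t = ((1/3)t^2+(1/3)t-2/3)(3t^3-9t^2+36t) + (0)
Last nonzero remainder: 3t^3-9t^2+36t. Dividing through by 3 gives the monic gcd t^3-3t^2+12t.

t^3-3t^2+12t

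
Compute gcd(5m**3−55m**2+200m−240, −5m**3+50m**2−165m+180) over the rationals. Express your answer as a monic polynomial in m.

m**2−7m+12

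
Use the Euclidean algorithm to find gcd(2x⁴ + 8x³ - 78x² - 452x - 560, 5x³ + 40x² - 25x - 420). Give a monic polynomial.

x + 4

By polynomial division,
  2x⁴ + 8x³ - 78x² - 452x - 560 = ((2/5)x - 8/5)(5x³ + 40x² - 25x - 420) + (-4x² - 324x - 1232)
  5x³ + 40x² - 25x - 420 = (-(5/4)x + 365/4)(-4x² - 324x - 1232) + (28000x + 112000)
  -4x² - 324x - 1232 = (-(1/7000)x - 11/1000)(28000x + 112000) + (0)
Last nonzero remainder: 28000x + 112000. Dividing through by 28000 gives the monic gcd x + 4.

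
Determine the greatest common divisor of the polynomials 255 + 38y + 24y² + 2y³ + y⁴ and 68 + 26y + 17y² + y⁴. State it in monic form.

17 - 2y + y²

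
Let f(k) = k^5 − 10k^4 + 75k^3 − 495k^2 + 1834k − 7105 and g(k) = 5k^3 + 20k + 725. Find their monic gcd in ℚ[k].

k^2 − 5k + 29

Apply the Euclidean algorithm:
  k^5 − 10k^4 + 75k^3 − 495k^2 + 1834k − 7105 = ((1/5)k^2 − 2k + 71/5)(5k^3 + 20k + 725) + (−600k^2 + 3000k − 17400)
  5k^3 + 20k + 725 = (−(1/120)k − 1/24)(−600k^2 + 3000k − 17400) + (0)
Last nonzero remainder: −600k^2 + 3000k − 17400. Dividing through by −600 gives the monic gcd k^2 − 5k + 29.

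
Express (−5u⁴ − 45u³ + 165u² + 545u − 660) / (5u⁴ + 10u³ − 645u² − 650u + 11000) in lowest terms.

(−u² − 2u + 3)/(u² − 5u − 50)

Apply the Euclidean algorithm:
  −5u⁴ − 45u³ + 165u² + 545u − 660 = (−1)(5u⁴ + 10u³ − 645u² − 650u + 11000) + (−35u³ − 480u² − 105u + 10340)
  5u⁴ + 10u³ − 645u² − 650u + 11000 = (−(1/7)u + 82/49)(−35u³ − 480u² − 105u + 10340) + ((7020/49)u² + (7020/7)u − 308880/49)
  −35u³ − 480u² − 105u + 10340 = (−(343/1404)u − 2303/1404)((7020/49)u² + (7020/7)u − 308880/49) + (0)
Last nonzero remainder: (7020/49)u² + (7020/7)u − 308880/49. Dividing through by 7020/49 gives the monic gcd u² + 7u − 44.
Cancel u² + 7u − 44 from numerator and denominator to get the reduced form.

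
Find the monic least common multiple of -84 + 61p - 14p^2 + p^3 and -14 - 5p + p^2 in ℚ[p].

-168 + 38p + 33p^2 - 12p^3 + p^4

By polynomial division,
  p^3 - 14p^2 + 61p - 84 = (p - 9)(p^2 - 5p - 14) + (30p - 210)
  p^2 - 5p - 14 = ((1/30)p + 1/15)(30p - 210) + (0)
Last nonzero remainder: 30p - 210. Dividing through by 30 gives the monic gcd p - 7.
Then lcm(f, g) = f·g / gcd(f, g); expanding and making the result monic gives the answer.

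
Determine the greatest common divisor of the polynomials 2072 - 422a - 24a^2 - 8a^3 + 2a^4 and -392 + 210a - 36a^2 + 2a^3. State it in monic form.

28 - 11a + a^2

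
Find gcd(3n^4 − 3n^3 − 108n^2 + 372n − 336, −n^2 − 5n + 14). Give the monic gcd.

n^2 + 5n − 14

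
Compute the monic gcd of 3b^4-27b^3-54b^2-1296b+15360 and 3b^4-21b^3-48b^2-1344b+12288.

b^3+b^2-8b-512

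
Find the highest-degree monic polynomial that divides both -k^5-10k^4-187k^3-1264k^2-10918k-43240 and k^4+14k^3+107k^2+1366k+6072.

Apply the Euclidean algorithm:
  -k^5-10k^4-187k^3-1264k^2-10918k-43240 = (-k+4)(k^4+14k^3+107k^2+1366k+6072) + (-136k^3-326k^2-10310k-67528)
  k^4+14k^3+107k^2+1366k+6072 = (-(1/136)k-789/9248)(-136k^3-326k^2-10310k-67528) + ((15621/4624)k^2-(46863/4624)k+359283/1156)
  -136k^3-326k^2-10310k-67528 = (-(628864/15621)k-3394016/15621)((15621/4624)k^2-(46863/4624)k+359283/1156) + (0)
Last nonzero remainder: (15621/4624)k^2-(46863/4624)k+359283/1156. Dividing through by 15621/4624 gives the monic gcd k^2-3k+92.

k^2-3k+92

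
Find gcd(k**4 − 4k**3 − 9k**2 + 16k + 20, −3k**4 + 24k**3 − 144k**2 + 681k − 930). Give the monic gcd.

Repeated division with remainder:
  k**4 − 4k**3 − 9k**2 + 16k + 20 = (−1/3)(−3k**4 + 24k**3 − 144k**2 + 681k − 930) + (4k**3 − 57k**2 + 243k − 290)
  −3k**4 + 24k**3 − 144k**2 + 681k − 930 = (−(3/4)k − 75/16)(4k**3 − 57k**2 + 243k − 290) + (−(3663/16)k**2 + (25641/16)k − 18315/8)
  4k**3 − 57k**2 + 243k − 290 = (−(64/3663)k + 464/3663)(−(3663/16)k**2 + (25641/16)k − 18315/8) + (0)
Last nonzero remainder: −(3663/16)k**2 + (25641/16)k − 18315/8. Dividing through by −3663/16 gives the monic gcd k**2 − 7k + 10.

k**2 − 7k + 10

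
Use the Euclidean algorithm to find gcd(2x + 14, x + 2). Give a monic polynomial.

1

By polynomial division,
  2x + 14 = (2)(x + 2) + (10)
  x + 2 = ((1/10)x + 1/5)(10) + (0)
The last nonzero remainder is the constant 10, so the polynomials are coprime and gcd = 1.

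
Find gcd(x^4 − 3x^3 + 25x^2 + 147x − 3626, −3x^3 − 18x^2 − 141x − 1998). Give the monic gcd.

x^2 − 3x + 74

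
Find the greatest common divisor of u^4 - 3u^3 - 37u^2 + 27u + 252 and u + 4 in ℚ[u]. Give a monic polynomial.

u + 4

Repeated division with remainder:
  u^4 - 3u^3 - 37u^2 + 27u + 252 = (u^3 - 7u^2 - 9u + 63)(u + 4) + (0)
The last nonzero remainder u + 4 is already monic.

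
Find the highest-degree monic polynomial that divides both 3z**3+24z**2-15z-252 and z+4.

Euclidean algorithm in ℚ[z]:
  3z**3+24z**2-15z-252 = (3z**2+12z-63)(z+4) + (0)
The last nonzero remainder z+4 is already monic.

z+4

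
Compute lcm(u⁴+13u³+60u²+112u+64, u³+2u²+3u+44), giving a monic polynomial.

By polynomial division,
  u⁴+13u³+60u²+112u+64 = (u+11)(u³+2u²+3u+44) + (35u²+35u−420)
  u³+2u²+3u+44 = ((1/35)u+1/35)(35u²+35u−420) + (14u+56)
  35u²+35u−420 = ((5/2)u−15/2)(14u+56) + (0)
Last nonzero remainder: 14u+56. Dividing through by 14 gives the monic gcd u+4.
Then lcm(f, g) = f·g / gcd(f, g); expanding and making the result monic gives the answer.

u⁶+11u⁵+45u⁴+135u³+500u²+1104u+704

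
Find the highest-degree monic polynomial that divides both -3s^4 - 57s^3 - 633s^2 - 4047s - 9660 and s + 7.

Repeated division with remainder:
  -3s^4 - 57s^3 - 633s^2 - 4047s - 9660 = (-3s^3 - 36s^2 - 381s - 1380)(s + 7) + (0)
The last nonzero remainder s + 7 is already monic.

s + 7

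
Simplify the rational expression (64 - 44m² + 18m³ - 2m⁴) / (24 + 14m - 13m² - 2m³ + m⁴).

(8 - 2m)/(3 + m)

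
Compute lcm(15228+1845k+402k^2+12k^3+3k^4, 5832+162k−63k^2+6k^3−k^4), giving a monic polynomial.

−274104−48438k−4005k^2−3k^3+68k^4+k^5+k^6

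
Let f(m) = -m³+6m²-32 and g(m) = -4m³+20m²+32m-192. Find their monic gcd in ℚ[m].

m²-8m+16

Apply the Euclidean algorithm:
  -m³+6m²-32 = (1/4)(-4m³+20m²+32m-192) + (m²-8m+16)
  -4m³+20m²+32m-192 = (-4m-12)(m²-8m+16) + (0)
The last nonzero remainder m²-8m+16 is already monic.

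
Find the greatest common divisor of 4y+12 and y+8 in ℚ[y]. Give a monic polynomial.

1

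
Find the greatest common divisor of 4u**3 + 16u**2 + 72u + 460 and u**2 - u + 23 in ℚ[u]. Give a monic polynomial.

u**2 - u + 23

By polynomial division,
  4u**3 + 16u**2 + 72u + 460 = (4u + 20)(u**2 - u + 23) + (0)
The last nonzero remainder u**2 - u + 23 is already monic.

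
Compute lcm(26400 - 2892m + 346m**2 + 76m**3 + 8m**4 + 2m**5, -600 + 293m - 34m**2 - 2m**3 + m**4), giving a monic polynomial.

-39600 + 17538m - 1965m**2 + 59m**3 + 26m**4 + m**5 + m**6

Euclidean algorithm in ℚ[m]:
  2m**5 + 8m**4 + 76m**3 + 346m**2 - 2892m + 26400 = (2m + 12)(m**4 - 2m**3 - 34m**2 + 293m - 600) + (168m**3 + 168m**2 - 5208m + 33600)
  m**4 - 2m**3 - 34m**2 + 293m - 600 = ((1/168)m - 1/56)(168m**3 + 168m**2 - 5208m + 33600) + (0)
Last nonzero remainder: 168m**3 + 168m**2 - 5208m + 33600. Dividing through by 168 gives the monic gcd m**3 + m**2 - 31m + 200.
Then lcm(f, g) = f·g / gcd(f, g); expanding and making the result monic gives the answer.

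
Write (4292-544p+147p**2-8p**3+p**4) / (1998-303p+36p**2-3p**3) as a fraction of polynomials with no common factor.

(-58+5p-p**2)/(-27+3p)

Repeated division with remainder:
  p**4-8p**3+147p**2-544p+4292 = (-(1/3)p-4/3)(-3p**3+36p**2-303p+1998) + (94p**2-282p+6956)
  -3p**3+36p**2-303p+1998 = (-(3/94)p+27/94)(94p**2-282p+6956) + (0)
Last nonzero remainder: 94p**2-282p+6956. Dividing through by 94 gives the monic gcd p**2-3p+74.
Cancel p**2-3p+74 from numerator and denominator to get the reduced form.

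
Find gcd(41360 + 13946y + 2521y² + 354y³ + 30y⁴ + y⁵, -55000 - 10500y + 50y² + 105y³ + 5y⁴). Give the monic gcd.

Repeated division with remainder:
  y⁵ + 30y⁴ + 354y³ + 2521y² + 13946y + 41360 = ((1/5)y + 9/5)(5y⁴ + 105y³ + 50y² - 10500y - 55000) + (155y³ + 4531y² + 43846y + 140360)
  5y⁴ + 105y³ + 50y² - 10500y - 55000 = ((1/31)y - 1276/4805)(155y³ + 4531y² + 43846y + 140360) + (-(774324/4805)y² - (16260804/4805)y - 17035128/961)
  155y³ + 4531y² + 43846y + 140360 = (-(744775/774324)y - 1532795/193581)(-(774324/4805)y² - (16260804/4805)y - 17035128/961) + (0)
Last nonzero remainder: -(774324/4805)y² - (16260804/4805)y - 17035128/961. Dividing through by -774324/4805 gives the monic gcd y² + 21y + 110.

110 + 21y + y²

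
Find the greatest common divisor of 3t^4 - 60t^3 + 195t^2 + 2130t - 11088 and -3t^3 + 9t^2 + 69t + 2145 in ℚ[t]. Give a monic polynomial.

t - 11

By polynomial division,
  3t^4 - 60t^3 + 195t^2 + 2130t - 11088 = (-t + 17)(-3t^3 + 9t^2 + 69t + 2145) + (111t^2 + 3102t - 47553)
  -3t^3 + 9t^2 + 69t + 2145 = (-(1/37)t + 1145/1369)(111t^2 + 3102t - 47553) + (-(5216790/1369)t + 57384690/1369)
  111t^2 + 3102t - 47553 = (-(50653/1738930)t - 1972729/1738930)(-(5216790/1369)t + 57384690/1369) + (0)
Last nonzero remainder: -(5216790/1369)t + 57384690/1369. Dividing through by -5216790/1369 gives the monic gcd t - 11.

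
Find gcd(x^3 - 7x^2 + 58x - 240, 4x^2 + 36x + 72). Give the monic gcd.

Repeated division with remainder:
  x^3 - 7x^2 + 58x - 240 = ((1/4)x - 4)(4x^2 + 36x + 72) + (184x + 48)
  4x^2 + 36x + 72 = ((1/46)x + 201/1058)(184x + 48) + (33264/529)
  184x + 48 = ((12167/4158)x + 529/693)(33264/529) + (0)
The last nonzero remainder is the constant 33264/529, so the polynomials are coprime and gcd = 1.

1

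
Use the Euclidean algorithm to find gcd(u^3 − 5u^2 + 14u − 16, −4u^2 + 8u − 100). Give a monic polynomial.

1

Repeated division with remainder:
  u^3 − 5u^2 + 14u − 16 = (−(1/4)u + 3/4)(−4u^2 + 8u − 100) + (−17u + 59)
  −4u^2 + 8u − 100 = ((4/17)u + 100/289)(−17u + 59) + (−34800/289)
  −17u + 59 = ((4913/34800)u − 17051/34800)(−34800/289) + (0)
The last nonzero remainder is the constant −34800/289, so the polynomials are coprime and gcd = 1.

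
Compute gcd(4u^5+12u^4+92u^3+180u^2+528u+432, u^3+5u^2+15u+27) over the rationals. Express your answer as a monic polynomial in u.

u^2+2u+9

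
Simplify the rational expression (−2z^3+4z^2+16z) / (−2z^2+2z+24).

(z^2+2z)/(z+3)

Euclidean algorithm in ℚ[z]:
  −2z^3+4z^2+16z = (z−1)(−2z^2+2z+24) + (−6z+24)
  −2z^2+2z+24 = ((1/3)z+1)(−6z+24) + (0)
Last nonzero remainder: −6z+24. Dividing through by −6 gives the monic gcd z−4.
Cancel z−4 from numerator and denominator to get the reduced form.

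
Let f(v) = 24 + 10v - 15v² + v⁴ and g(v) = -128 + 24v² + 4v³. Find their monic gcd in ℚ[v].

-8 + 2v + v²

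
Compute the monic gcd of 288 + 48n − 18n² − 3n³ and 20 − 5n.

−4 + n

Repeated division with remainder:
  −3n³ − 18n² + 48n + 288 = ((3/5)n² + 6n + 72/5)(−5n + 20) + (0)
Last nonzero remainder: −5n + 20. Dividing through by −5 gives the monic gcd n − 4.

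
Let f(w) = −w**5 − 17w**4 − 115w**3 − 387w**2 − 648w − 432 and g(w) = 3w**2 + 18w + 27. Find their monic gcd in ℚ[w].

Euclidean algorithm in ℚ[w]:
  −w**5 − 17w**4 − 115w**3 − 387w**2 − 648w − 432 = (−(1/3)w**3 − (11/3)w**2 − (40/3)w − 16)(3w**2 + 18w + 27) + (0)
Last nonzero remainder: 3w**2 + 18w + 27. Dividing through by 3 gives the monic gcd w**2 + 6w + 9.

w**2 + 6w + 9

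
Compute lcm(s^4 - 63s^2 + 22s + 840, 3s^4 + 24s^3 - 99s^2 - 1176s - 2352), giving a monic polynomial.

s^6 - 3s^5 - 91s^4 + 211s^3 + 2538s^2 - 3136s - 23520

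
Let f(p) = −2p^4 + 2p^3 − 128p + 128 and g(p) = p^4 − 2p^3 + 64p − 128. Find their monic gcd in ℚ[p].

p^3 + 64

Apply the Euclidean algorithm:
  −2p^4 + 2p^3 − 128p + 128 = (−2)(p^4 − 2p^3 + 64p − 128) + (−2p^3 − 128)
  p^4 − 2p^3 + 64p − 128 = (−(1/2)p + 1)(−2p^3 − 128) + (0)
Last nonzero remainder: −2p^3 − 128. Dividing through by −2 gives the monic gcd p^3 + 64.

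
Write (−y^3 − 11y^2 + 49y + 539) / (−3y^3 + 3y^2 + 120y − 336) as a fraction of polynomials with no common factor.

By polynomial division,
  −y^3 − 11y^2 + 49y + 539 = (1/3)(−3y^3 + 3y^2 + 120y − 336) + (−12y^2 + 9y + 651)
  −3y^3 + 3y^2 + 120y − 336 = ((1/4)y − 1/16)(−12y^2 + 9y + 651) + (−(675/16)y − 4725/16)
  −12y^2 + 9y + 651 = ((64/225)y − 496/225)(−(675/16)y − 4725/16) + (0)
Last nonzero remainder: −(675/16)y − 4725/16. Dividing through by −675/16 gives the monic gcd y + 7.
Cancel y + 7 from numerator and denominator to get the reduced form.

(y^2 + 4y − 77)/(3y^2 − 24y + 48)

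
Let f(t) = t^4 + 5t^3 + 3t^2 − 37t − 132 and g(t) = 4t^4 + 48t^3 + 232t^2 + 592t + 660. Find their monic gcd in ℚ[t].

t^2 + 4t + 11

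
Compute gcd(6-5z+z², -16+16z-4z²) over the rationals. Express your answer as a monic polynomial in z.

-2+z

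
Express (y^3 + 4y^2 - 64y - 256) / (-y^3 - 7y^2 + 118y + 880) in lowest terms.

(-y^2 + 4y + 32)/(y^2 - y - 110)

Apply the Euclidean algorithm:
  y^3 + 4y^2 - 64y - 256 = (-1)(-y^3 - 7y^2 + 118y + 880) + (-3y^2 + 54y + 624)
  -y^3 - 7y^2 + 118y + 880 = ((1/3)y + 25/3)(-3y^2 + 54y + 624) + (-540y - 4320)
  -3y^2 + 54y + 624 = ((1/180)y - 13/90)(-540y - 4320) + (0)
Last nonzero remainder: -540y - 4320. Dividing through by -540 gives the monic gcd y + 8.
Cancel y + 8 from numerator and denominator to get the reduced form.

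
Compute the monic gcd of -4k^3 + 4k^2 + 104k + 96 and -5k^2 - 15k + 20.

Apply the Euclidean algorithm:
  -4k^3 + 4k^2 + 104k + 96 = ((4/5)k - 16/5)(-5k^2 - 15k + 20) + (40k + 160)
  -5k^2 - 15k + 20 = (-(1/8)k + 1/8)(40k + 160) + (0)
Last nonzero remainder: 40k + 160. Dividing through by 40 gives the monic gcd k + 4.

k + 4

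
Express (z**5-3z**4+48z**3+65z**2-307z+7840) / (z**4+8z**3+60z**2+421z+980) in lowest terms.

(z**2-7z+32)/(z+4)

By polynomial division,
  z**5-3z**4+48z**3+65z**2-307z+7840 = (z-11)(z**4+8z**3+60z**2+421z+980) + (76z**3+304z**2+3344z+18620)
  z**4+8z**3+60z**2+421z+980 = ((1/76)z+1/19)(76z**3+304z**2+3344z+18620) + (0)
Last nonzero remainder: 76z**3+304z**2+3344z+18620. Dividing through by 76 gives the monic gcd z**3+4z**2+44z+245.
Cancel z**3+4z**2+44z+245 from numerator and denominator to get the reduced form.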